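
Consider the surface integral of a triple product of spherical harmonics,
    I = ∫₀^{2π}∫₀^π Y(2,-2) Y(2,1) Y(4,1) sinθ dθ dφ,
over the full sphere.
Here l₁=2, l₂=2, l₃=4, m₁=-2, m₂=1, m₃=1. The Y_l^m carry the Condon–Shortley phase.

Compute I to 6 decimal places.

Checks pass: Σm=0; 8 even; l₃=4∈[0,4].
(2·2+1)(2·2+1)(2·4+1) = 225
Δ: 0! 4! 4! / 9! → 1/630
sum: t=0:+1/16 = 1/16
3j²(2 2 4; 0 0 0) = Δ·Π!·Σ² = 2/35  (sign +1)
sum: t=0:+1/144 = 1/144
3j²(2 2 4; -2 1 1) = Δ·Π!·Σ² = 1/126  (sign -1)
combine: 4πI² = 225·2/35·1/126 = 5/49
take √, sign -1: I = -0.09011188

-0.090112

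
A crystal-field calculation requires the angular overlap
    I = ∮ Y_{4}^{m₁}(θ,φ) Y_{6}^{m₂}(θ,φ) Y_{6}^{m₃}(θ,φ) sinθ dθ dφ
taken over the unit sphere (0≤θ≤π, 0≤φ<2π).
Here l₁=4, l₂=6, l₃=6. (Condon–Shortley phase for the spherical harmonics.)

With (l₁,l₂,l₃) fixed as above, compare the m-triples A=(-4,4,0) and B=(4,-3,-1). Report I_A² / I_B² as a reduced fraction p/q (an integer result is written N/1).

5/7

l's match ⇒ only the (l;m) 3-j factors differ between A and B.
A: triangle coeff Δ(4,6,6) = 1/15315300; Σ_t [4,4]: t=4:+1/829440 = 1/829440; (3j)²=35/2431 [(4 6 6; -4 4 0)], sign=+1
B: triangle coeff Δ(4,6,6) = 1/15315300; Σ_t [0,0]: t=0:+1/414720 = 1/414720; (3j)²=49/2431 [(4 6 6; 4 -3 -1)], sign=-1
I_A²/I_B² = (35/2431)/(49/2431) = 5/7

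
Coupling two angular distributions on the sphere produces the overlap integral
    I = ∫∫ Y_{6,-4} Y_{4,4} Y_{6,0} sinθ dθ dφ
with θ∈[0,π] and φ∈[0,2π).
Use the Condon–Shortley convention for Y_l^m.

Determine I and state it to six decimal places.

Checks pass: Σm=0; 16 even; l₃=6∈[2,10].
(2·6+1)(2·4+1)(2·6+1) = 1521
Δ: 4! 8! 4! / 17! → 1/15315300
sum: t=0:+1/829440 t=1:−1/25920 t=2:+1/9216 t=3:−1/25920 t=4:+1/829440 = 7/207360
3j²(6 4 6; 0 0 0) = Δ·Π!·Σ² = 28/2431  (sign +1)
sum: t=4:+1/829440 = 1/829440
3j²(6 4 6; -4 4 0) = Δ·Π!·Σ² = 35/2431  (sign +1)
combine: 4πI² = 1521·28/2431·35/2431 = 8820/34969
take √, sign +1: I = 0.14167322

0.141673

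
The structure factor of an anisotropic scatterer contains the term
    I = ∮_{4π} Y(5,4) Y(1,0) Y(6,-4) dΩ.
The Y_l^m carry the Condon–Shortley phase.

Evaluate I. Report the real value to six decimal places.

Checks pass: Σm=0; 12 even; l₃=6∈[4,6].
(2·5+1)(2·1+1)(2·6+1) = 429
Δ: 0! 10! 2! / 13! → 1/858
sum: t=0:+1/14400 = 1/14400
3j²(5 1 6; 0 0 0) = Δ·Π!·Σ² = 6/143  (sign +1)
sum: t=0:+1/362880 = 1/362880
3j²(5 1 6; 4 0 -4) = Δ·Π!·Σ² = 10/429  (sign +1)
combine: 4πI² = 429·6/143·10/429 = 60/143
take √, sign +1: I = 0.18272698

0.182727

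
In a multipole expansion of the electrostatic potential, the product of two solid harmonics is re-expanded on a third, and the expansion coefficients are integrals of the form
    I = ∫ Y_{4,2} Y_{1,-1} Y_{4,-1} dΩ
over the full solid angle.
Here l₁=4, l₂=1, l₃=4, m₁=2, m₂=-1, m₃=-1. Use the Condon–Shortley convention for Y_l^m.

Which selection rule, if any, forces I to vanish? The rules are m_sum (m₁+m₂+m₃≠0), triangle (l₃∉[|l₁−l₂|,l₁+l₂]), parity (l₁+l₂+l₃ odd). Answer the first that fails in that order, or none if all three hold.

parity

Σmᵢ = 0  ✓
l₃∈[|l₁−l₂|,l₁+l₂]=[3,5], have l₃=4  ✓
Σlᵢ = 9 ⇒ odd  ✗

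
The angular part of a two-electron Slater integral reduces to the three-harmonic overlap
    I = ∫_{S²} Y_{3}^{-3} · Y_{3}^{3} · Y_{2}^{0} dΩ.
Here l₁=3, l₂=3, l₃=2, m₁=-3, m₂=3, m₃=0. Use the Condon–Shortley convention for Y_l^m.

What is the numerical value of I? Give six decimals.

0.210261

Checks pass: Σm=0; 8 even; l₃=2∈[0,6].
(2·3+1)(2·3+1)(2·2+1) = 245
Δ: 4! 2! 2! / 9! → 1/3780
sum: t=1:−1/24 t=2:+1/4 t=3:−1/24 = 1/6
3j²(3 3 2; 0 0 0) = Δ·Π!·Σ² = 4/105  (sign +1)
sum: t=4:+1/96 = 1/96
3j²(3 3 2; -3 3 0) = Δ·Π!·Σ² = 5/84  (sign +1)
combine: 4πI² = 245·4/105·5/84 = 5/9
take √, sign +1: I = 0.21026104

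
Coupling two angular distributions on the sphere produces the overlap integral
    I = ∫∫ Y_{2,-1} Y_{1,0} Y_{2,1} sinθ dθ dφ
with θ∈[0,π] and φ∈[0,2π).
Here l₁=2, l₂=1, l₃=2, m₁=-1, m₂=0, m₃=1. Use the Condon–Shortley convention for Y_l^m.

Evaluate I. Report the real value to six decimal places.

L=5 odd ⇒ parity kills the (l;000) factor ⇒ I = 0

0.000000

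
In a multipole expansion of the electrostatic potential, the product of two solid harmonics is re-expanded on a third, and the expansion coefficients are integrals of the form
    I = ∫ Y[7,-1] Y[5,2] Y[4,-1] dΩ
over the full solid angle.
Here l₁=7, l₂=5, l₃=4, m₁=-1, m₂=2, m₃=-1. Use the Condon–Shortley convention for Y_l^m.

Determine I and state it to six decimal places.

m-sum 0 ✓  L=16 even ✓  2≤4≤12 ✓
Π(2lᵢ+1) = 15×11×9 = 1485
triangle coeff Δ(7,5,4) = 1/6126120
Σ_t [3,5]: t=3:−1/69120 t=4:+1/20736 t=5:−1/69120 = 1/51840
(3j)²=280/21879 [(7 5 4; 0 0 0)], sign=+1
Σ_t [5,7]: t=5:−1/51840 t=6:+1/69120 t=7:−1/1209600 = -41/7257600
(3j)²=1681/510510 [(7 5 4; -1 2 -1)], sign=+1
⇒ 4πI² = 33620/537251
I = (+1)√(33620/537251/(4π)) = 0.07056759

0.070568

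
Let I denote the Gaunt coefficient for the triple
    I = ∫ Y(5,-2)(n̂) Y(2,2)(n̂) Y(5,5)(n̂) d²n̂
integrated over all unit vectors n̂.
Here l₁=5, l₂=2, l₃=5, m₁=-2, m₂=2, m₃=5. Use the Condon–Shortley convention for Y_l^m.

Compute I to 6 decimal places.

0.000000

Σmᵢ = 5 ≠ 0, so the φ-integral vanishes; I = 0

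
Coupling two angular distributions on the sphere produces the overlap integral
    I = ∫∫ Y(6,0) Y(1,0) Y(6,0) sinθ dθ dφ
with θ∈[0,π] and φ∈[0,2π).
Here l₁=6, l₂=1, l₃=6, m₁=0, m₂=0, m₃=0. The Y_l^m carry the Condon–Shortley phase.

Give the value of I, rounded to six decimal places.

Σlᵢ=13 odd — θ-integrand is odd under cosθ→−cosθ; I=0

0.000000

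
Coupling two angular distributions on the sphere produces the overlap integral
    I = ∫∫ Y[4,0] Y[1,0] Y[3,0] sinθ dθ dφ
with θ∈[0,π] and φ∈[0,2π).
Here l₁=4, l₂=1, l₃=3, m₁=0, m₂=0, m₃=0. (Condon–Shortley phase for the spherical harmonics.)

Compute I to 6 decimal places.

0.246233

Checks pass: Σm=0; 8 even; l₃=3∈[3,5].
(2·4+1)(2·1+1)(2·3+1) = 189
Δ: 2! 6! 0! / 9! → 1/252
sum: t=1:−1/36 = -1/36
3j²(4 1 3; 0 0 0) = Δ·Π!·Σ² = 4/63  (sign +1)
(m-triple is (0,0,0) — same symbol as above.)
combine: 4πI² = 189·4/63·4/63 = 16/21
take √, sign +1: I = 0.24623252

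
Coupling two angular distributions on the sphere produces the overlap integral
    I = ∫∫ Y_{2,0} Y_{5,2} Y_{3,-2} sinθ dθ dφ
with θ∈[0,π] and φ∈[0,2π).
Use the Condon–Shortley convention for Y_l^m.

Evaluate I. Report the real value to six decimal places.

0.190188

Rules hold: Σm=0, L=10 even, 3≤3≤7.
N = 5·11·7 = 385
Δ = 4!·0!·6!/11! = 1/2310
Racah Σ t=2..2: t=2:+1/144 = 1/144
⇒ 3j(2 5 3; 0 0 0)² = 10/231, sgn -1
Racah Σ t=2..2: t=2:+1/480 = 1/480
⇒ 3j(2 5 3; 0 2 -2)² = 3/110, sgn -1
4πI² = N·(3j₀)²·(3jₘ)² = 5/11
I = +1·√(0.454545/4π) = 0.19018827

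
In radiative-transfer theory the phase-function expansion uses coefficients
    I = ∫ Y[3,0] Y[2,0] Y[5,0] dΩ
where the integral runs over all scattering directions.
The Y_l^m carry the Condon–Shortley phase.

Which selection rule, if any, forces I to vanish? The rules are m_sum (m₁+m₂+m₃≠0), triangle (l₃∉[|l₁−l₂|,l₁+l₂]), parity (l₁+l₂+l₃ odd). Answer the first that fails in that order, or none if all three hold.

none

Σmᵢ = 0  ✓
l₃∈[|l₁−l₂|,l₁+l₂]=[1,5], have l₃=5  ✓
Σlᵢ = 10 ⇒ even  ✓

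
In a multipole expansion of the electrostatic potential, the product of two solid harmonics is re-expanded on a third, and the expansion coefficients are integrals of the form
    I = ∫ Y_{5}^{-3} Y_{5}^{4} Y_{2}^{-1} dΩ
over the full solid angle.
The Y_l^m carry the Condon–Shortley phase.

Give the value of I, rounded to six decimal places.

Rules hold: Σm=0, L=12 even, 0≤2≤10.
N = 11·11·5 = 605
Δ = 8!·2!·2!/13! = 1/38610
Racah Σ t=3..5: t=3:−1/2880 t=4:+1/576 t=5:−1/2880 = 1/960
⇒ 3j(5 5 2; 0 0 0)² = 10/429, sgn +1
Racah Σ t=7..8: t=7:−1/10080 t=8:+1/80640 = -1/11520
⇒ 3j(5 5 2; -3 4 -1)² = 49/1430, sgn +1
4πI² = N·(3j₀)²·(3jₘ)² = 245/507
I = +1·√(0.483235/4π) = 0.19609844

0.196098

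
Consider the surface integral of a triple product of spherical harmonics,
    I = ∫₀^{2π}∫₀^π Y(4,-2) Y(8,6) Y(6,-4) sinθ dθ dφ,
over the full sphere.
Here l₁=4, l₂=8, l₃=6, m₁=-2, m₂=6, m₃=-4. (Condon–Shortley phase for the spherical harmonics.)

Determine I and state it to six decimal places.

0.133505

m-sum 0 ✓  L=18 even ✓  4≤6≤12 ✓
Π(2lᵢ+1) = 9×17×13 = 1989
triangle coeff Δ(4,8,6) = 1/23279256
Σ_t [2,4]: t=2:+1/1658880 t=3:−1/518400 t=4:+1/1658880 = -1/1382400
(3j)²=504/46189 [(4 8 6; 0 0 0)], sign=-1
Σ_t [4,6]: t=4:+1/348364800 t=5:−1/43545600 t=6:+1/116121600 = -1/87091200
(3j)²=10/969 [(4 8 6; -2 6 -4)], sign=-1
⇒ 4πI² = 15120/67507
I = (+1)√(15120/67507/(4π)) = 0.13350470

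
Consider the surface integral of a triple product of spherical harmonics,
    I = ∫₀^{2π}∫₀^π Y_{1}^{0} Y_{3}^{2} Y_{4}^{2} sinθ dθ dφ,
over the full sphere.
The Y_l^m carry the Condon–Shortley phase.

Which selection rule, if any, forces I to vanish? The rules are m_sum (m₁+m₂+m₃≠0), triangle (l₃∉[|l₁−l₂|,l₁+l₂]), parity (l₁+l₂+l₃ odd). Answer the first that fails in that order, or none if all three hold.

m_sum

m₁+m₂+m₃ = 0 + 2 + 2 = 4  ✗
triangle: |1−3|=2 ≤ l₃=4 ≤ 1+3=4
parity: l₁+l₂+l₃ = 8 is even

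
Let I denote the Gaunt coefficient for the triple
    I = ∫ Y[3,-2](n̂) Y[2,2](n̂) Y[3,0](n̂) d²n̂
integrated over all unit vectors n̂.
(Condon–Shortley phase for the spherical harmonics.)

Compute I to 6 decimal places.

Rules hold: Σm=0, L=8 even, 1≤3≤5.
N = 7·5·7 = 245
Δ = 2!·4!·2!/9! = 1/3780
Racah Σ t=0..2: t=0:+1/24 t=1:−1/4 t=2:+1/24 = -1/6
⇒ 3j(3 2 3; 0 0 0)² = 4/105, sgn +1
Racah Σ t=2..2: t=2:+1/24 = 1/24
⇒ 3j(3 2 3; -2 2 0)² = 1/21, sgn -1
4πI² = N·(3j₀)²·(3jₘ)² = 4/9
I = -1·√(0.444444/4π) = -0.18806319

-0.188063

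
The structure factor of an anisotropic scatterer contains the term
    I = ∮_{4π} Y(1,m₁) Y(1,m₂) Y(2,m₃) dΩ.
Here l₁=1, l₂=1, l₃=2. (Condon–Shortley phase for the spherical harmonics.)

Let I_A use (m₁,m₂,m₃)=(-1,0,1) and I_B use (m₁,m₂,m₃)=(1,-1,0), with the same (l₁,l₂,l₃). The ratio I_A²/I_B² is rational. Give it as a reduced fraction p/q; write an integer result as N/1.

Shared (l₁,l₂,l₃)=(1,1,2): N and (l;000)² cancel in I_A²/I_B².
A: Δ = 0!·2!·2!/5! = 1/30; Racah Σ t=0..0: t=0:+1/2 = 1/2; ⇒ 3j(1 1 2; -1 0 1)² = 1/10, sgn -1
B: Δ = 0!·2!·2!/5! = 1/30; Racah Σ t=0..0: t=0:+1/4 = 1/4; ⇒ 3j(1 1 2; 1 -1 0)² = 1/30, sgn +1
I_A²/I_B² = (1/10)/(1/30) = 3/1

3/1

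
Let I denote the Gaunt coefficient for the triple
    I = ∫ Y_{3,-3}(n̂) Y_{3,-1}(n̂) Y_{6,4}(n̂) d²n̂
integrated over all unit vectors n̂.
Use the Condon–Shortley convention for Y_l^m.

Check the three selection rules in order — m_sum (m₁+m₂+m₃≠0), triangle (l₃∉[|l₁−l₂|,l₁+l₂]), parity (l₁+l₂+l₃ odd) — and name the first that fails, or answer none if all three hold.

m₁+m₂+m₃ = -3 − 1 + 4 = 0  ✓
triangle: |3−3|=0 ≤ l₃=6 ≤ 3+3=6  ✓
parity: l₁+l₂+l₃ = 12 is even  ✓

none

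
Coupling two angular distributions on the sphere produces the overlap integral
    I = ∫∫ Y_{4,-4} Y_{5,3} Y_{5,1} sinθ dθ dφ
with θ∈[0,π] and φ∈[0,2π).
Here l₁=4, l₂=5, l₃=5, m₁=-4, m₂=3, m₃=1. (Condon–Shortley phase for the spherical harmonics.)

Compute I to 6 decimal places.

Checks pass: Σm=0; 14 even; l₃=5∈[1,9].
(2·4+1)(2·5+1)(2·5+1) = 1089
Δ: 4! 4! 6! / 15! → 1/3153150
sum: t=0:+1/69120 t=1:−1/1728 t=2:+1/576 t=3:−1/1728 t=4:+1/69120 = 7/11520
3j²(4 5 5; 0 0 0) = Δ·Π!·Σ² = 2/143  (sign -1)
sum: t=4:+1/27648 = 1/27648
3j²(4 5 5; -4 3 1) = Δ·Π!·Σ² = 10/429  (sign +1)
combine: 4πI² = 1089·2/143·10/429 = 60/169
take √, sign -1: I = -0.16808437

-0.168084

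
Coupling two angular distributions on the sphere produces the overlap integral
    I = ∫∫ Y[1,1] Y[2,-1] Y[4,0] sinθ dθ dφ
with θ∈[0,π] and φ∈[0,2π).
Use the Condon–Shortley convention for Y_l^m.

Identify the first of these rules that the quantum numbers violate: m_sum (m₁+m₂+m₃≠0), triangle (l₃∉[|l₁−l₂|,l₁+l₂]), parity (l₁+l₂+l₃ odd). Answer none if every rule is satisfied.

Σmᵢ = 0  ✓
l₃∈[|l₁−l₂|,l₁+l₂]=[1,3], have l₃=4  ✗
Σlᵢ = 7 ⇒ odd

triangle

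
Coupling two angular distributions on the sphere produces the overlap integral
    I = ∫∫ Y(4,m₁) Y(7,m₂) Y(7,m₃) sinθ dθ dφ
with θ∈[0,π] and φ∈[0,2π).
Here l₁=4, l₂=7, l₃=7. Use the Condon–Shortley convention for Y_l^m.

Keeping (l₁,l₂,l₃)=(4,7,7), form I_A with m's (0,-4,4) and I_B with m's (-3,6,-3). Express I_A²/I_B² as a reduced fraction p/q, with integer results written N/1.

Shared (l₁,l₂,l₃)=(4,7,7): N and (l;000)² cancel in I_A²/I_B².
A: Δ = 4!·4!·10!/19! = 1/58198140; Racah Σ t=0..3: t=0:+1/17418240 t=1:−1/2903040 t=2:+1/5806080 t=3:−1/130636800 = -1/8164800; ⇒ 3j(4 7 7; 0 -4 4)² = 11264/1322685, sgn +1
B: Δ = 4!·4!·10!/19! = 1/58198140; Racah Σ t=3..4: t=3:−1/522547200 t=4:+1/52254720 = 1/58060800; ⇒ 3j(4 7 7; -3 6 -3)² = 9/646, sgn +1
I_A²/I_B² = (11264/1322685)/(9/646) = 22528/36855

22528/36855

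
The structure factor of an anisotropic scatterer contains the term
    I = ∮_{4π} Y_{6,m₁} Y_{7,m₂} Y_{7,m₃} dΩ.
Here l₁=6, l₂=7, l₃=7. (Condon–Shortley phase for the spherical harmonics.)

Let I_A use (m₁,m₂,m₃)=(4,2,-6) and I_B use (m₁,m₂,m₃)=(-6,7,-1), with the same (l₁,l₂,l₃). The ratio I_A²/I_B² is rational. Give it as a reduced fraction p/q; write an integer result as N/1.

126/11

l's match ⇒ only the (l;m) 3-j factors differ between A and B.
A: triangle coeff Δ(6,7,7) = 1/2444321880; Σ_t [1,2]: t=1:−1/580608000 t=2:+1/174182400 = 1/248832000; (3j)²=21/1615 [(6 7 7; 4 2 -6)], sign=-1
B: triangle coeff Δ(6,7,7) = 1/2444321880; Σ_t [6,6]: t=6:+1/20901888000 = 1/20901888000; (3j)²=11/9690 [(6 7 7; -6 7 -1)], sign=+1
I_A²/I_B² = (21/1615)/(11/9690) = 126/11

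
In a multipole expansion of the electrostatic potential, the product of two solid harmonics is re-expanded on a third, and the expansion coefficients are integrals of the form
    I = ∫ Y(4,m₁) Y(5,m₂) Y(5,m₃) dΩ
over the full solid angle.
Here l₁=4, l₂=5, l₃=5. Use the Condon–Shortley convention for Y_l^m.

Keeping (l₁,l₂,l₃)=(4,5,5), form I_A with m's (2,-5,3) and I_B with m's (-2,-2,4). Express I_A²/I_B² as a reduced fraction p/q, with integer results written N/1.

12/5

Same 4,5,5: normalisation and zero-m 3j drop out of the ratio.
A: Δ: 4! 4! 6! / 15! → 1/3153150; sum: t=0:+1/69120 = 1/69120; 3j²(4 5 5; 2 -5 3) = Δ·Π!·Σ² = 4/143  (sign +1)
B: Δ: 4! 4! 6! / 15! → 1/3153150; sum: t=2:+1/11520 t=3:−1/25920 = 1/20736; 3j²(4 5 5; -2 -2 4) = Δ·Π!·Σ² = 5/429  (sign -1)
I_A²/I_B² = (4/143)/(5/429) = 12/5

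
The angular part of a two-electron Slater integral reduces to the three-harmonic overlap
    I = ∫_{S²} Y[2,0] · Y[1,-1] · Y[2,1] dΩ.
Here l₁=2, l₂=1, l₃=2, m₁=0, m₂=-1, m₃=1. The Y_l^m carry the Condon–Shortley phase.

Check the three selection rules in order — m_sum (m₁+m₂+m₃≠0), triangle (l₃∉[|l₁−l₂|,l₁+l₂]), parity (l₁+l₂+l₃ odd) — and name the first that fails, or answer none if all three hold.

parity

m₁+m₂+m₃ = 0 − 1 + 1 = 0  ✓
triangle: |2−1|=1 ≤ l₃=2 ≤ 2+1=3  ✓
parity: l₁+l₂+l₃ = 5 is odd  ✗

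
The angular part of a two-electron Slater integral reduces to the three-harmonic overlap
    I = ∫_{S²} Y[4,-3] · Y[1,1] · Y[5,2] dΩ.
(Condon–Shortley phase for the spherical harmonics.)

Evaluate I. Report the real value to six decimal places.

0.085055

Rules hold: Σm=0, L=10 even, 3≤5≤5.
N = 9·3·11 = 297
Δ = 0!·8!·2!/11! = 1/495
Racah Σ t=0..0: t=0:+1/576 = 1/576
⇒ 3j(4 1 5; 0 0 0)² = 5/99, sgn -1
Racah Σ t=0..0: t=0:+1/10080 = 1/10080
⇒ 3j(4 1 5; -3 1 2)² = 1/165, sgn -1
4πI² = N·(3j₀)²·(3jₘ)² = 1/11
I = +1·√(0.0909091/4π) = 0.08505478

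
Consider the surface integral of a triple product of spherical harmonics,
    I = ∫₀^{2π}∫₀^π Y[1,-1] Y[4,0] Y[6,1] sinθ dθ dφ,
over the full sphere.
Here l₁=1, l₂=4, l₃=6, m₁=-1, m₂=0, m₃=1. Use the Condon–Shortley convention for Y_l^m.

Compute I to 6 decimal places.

0.000000

|1−4|≤6≤1+4 violated ⇒ I = 0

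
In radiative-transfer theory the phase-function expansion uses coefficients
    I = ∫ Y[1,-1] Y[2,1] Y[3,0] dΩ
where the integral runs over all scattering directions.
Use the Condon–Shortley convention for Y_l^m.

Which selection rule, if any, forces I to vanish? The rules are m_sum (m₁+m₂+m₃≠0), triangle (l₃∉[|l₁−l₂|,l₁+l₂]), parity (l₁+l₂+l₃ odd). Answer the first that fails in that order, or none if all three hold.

none

Σmᵢ = 0  ✓
l₃∈[|l₁−l₂|,l₁+l₂]=[1,3], have l₃=3  ✓
Σlᵢ = 6 ⇒ even  ✓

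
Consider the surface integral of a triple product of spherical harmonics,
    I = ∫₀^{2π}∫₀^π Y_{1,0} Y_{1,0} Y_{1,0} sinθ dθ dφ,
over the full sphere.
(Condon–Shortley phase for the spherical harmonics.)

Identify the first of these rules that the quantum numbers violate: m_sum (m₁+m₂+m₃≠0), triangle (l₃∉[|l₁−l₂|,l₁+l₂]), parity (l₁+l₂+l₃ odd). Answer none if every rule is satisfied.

parity

azimuthal sum: 0 + 0 + 0 = 0  ✓
0 ≤ 1 ≤ 2 (triangle on l)  ✓
L = 1 + 1 + 1 = 3 (odd)  ✗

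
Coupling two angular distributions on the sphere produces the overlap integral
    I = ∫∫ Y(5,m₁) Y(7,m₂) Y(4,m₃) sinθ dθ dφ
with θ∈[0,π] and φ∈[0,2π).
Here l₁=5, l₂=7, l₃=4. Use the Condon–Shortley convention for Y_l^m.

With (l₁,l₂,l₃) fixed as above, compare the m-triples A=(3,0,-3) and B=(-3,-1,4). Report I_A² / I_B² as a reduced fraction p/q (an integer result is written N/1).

361/112

l's match ⇒ only the (l;m) 3-j factors differ between A and B.
A: triangle coeff Δ(5,7,4) = 1/6126120; Σ_t [1,2]: t=1:−1/3628800 t=2:+1/345600 = 19/7257600; (3j)²=2527/218790 [(5 7 4; 3 0 -3)], sign=-1
B: triangle coeff Δ(5,7,4) = 1/6126120; Σ_t [6,6]: t=6:+1/2073600 = 1/2073600; (3j)²=392/109395 [(5 7 4; -3 -1 4)], sign=+1
I_A²/I_B² = (2527/218790)/(392/109395) = 361/112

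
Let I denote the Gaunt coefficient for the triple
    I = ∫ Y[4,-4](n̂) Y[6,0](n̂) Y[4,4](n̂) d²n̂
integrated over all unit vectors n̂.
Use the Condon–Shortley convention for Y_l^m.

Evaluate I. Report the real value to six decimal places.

Rules hold: Σm=0, L=14 even, 2≤4≤10.
N = 9·13·9 = 1053
Δ = 6!·2!·6!/15! = 1/1261260
Racah Σ t=2..4: t=2:+1/4608 t=3:−1/1296 t=4:+1/4608 = -7/20736
⇒ 3j(4 6 4; 0 0 0)² = 20/1287, sgn -1
Racah Σ t=6..6: t=6:+1/1036800 = 1/1036800
⇒ 3j(4 6 4; -4 0 4)² = 4/6435, sgn +1
4πI² = N·(3j₀)²·(3jₘ)² = 16/1573
I = -1·√(0.0101716/4π) = -0.02845055

-0.028451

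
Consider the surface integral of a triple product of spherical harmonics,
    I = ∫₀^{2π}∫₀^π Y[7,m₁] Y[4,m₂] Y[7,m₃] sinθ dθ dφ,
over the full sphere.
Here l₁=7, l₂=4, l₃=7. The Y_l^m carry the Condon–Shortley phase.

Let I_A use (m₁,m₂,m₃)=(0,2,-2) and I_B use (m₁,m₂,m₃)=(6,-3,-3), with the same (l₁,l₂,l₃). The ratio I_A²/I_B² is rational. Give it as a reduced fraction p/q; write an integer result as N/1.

2209/3861

Same 7,4,7: normalisation and zero-m 3j drop out of the ratio.
A: Δ: 4! 10! 4! / 19! → 1/58198140; sum: t=2:+1/1382400 t=3:−1/622080 t=4:+1/2903040 = -47/87091200; 3j²(7 4 7; 0 2 -2) = Δ·Π!·Σ² = 2209/277134  (sign +1)
B: Δ: 4! 10! 4! / 19! → 1/58198140; sum: t=0:+1/52254720 t=1:−1/522547200 = 1/58060800; 3j²(7 4 7; 6 -3 -3) = Δ·Π!·Σ² = 9/646  (sign +1)
I_A²/I_B² = (2209/277134)/(9/646) = 2209/3861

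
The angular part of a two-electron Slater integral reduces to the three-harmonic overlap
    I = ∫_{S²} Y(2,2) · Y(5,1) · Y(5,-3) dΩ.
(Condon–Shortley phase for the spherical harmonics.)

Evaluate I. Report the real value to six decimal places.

m-sum 0 ✓  L=12 even ✓  3≤5≤7 ✓
Π(2lᵢ+1) = 5×11×11 = 605
triangle coeff Δ(2,5,5) = 1/38610
Σ_t [0,2]: t=0:+1/2880 t=1:−1/576 t=2:+1/2880 = -1/960
(3j)²=10/429 [(2 5 5; 0 0 0)], sign=+1
Σ_t [0,0]: t=0:+1/5760 = 1/5760
(3j)²=56/2145 [(2 5 5; 2 1 -3)], sign=+1
⇒ 4πI² = 560/1521
I = (+1)√(560/1521/(4π)) = 0.17116875

0.171169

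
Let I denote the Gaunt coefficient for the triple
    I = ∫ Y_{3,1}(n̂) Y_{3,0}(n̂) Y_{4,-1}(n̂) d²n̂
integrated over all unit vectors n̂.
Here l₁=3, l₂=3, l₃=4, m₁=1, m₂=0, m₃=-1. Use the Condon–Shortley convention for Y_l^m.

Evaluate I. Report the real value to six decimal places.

Checks pass: Σm=0; 10 even; l₃=4∈[0,6].
(2·3+1)(2·3+1)(2·4+1) = 441
Δ: 2! 4! 4! / 11! → 1/34650
sum: t=0:+1/72 t=1:−1/16 t=2:+1/72 = -5/144
3j²(3 3 4; 0 0 0) = Δ·Π!·Σ² = 2/77  (sign -1)
sum: t=0:+1/48 t=1:−1/24 t=2:+1/288 = -5/288
3j²(3 3 4; 1 0 -1) = Δ·Π!·Σ² = 5/462  (sign +1)
combine: 4πI² = 441·2/77·5/462 = 15/121
take √, sign -1: I = -0.09932258

-0.099323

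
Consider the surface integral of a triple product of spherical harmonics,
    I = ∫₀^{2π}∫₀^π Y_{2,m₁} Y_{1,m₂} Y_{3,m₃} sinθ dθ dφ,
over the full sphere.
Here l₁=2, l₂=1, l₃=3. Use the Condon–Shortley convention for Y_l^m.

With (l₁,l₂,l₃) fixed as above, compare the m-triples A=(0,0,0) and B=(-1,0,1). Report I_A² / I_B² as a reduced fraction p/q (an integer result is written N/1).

Same 2,1,3: normalisation and zero-m 3j drop out of the ratio.
A: Δ: 0! 4! 2! / 7! → 1/105; sum: t=0:+1/4 = 1/4; 3j²(2 1 3; 0 0 0) = Δ·Π!·Σ² = 3/35  (sign -1)
B: Δ: 0! 4! 2! / 7! → 1/105; sum: t=0:+1/6 = 1/6; 3j²(2 1 3; -1 0 1) = Δ·Π!·Σ² = 8/105  (sign +1)
I_A²/I_B² = (3/35)/(8/105) = 9/8

9/8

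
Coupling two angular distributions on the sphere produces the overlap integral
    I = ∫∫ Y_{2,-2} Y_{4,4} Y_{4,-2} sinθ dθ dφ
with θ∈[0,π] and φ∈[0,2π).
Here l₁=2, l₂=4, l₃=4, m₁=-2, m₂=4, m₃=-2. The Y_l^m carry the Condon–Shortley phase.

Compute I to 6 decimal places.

Checks pass: Σm=0; 10 even; l₃=4∈[2,6].
(2·2+1)(2·4+1)(2·4+1) = 405
Δ: 2! 2! 6! / 11! → 1/13860
sum: t=0:+1/192 t=1:−1/36 t=2:+1/192 = -5/288
3j²(2 4 4; 0 0 0) = Δ·Π!·Σ² = 20/693  (sign -1)
sum: t=2:+1/2880 = 1/2880
3j²(2 4 4; -2 4 -2) = Δ·Π!·Σ² = 2/165  (sign +1)
combine: 4πI² = 405·20/693·2/165 = 120/847
take √, sign -1: I = -0.10618031

-0.106180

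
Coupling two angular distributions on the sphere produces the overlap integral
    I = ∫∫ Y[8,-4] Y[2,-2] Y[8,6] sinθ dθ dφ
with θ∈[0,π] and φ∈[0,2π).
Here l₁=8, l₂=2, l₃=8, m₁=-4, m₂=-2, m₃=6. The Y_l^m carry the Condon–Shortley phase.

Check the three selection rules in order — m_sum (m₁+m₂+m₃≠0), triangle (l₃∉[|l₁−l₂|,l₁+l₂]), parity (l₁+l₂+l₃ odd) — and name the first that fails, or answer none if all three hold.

none

Σmᵢ = 0  ✓
l₃∈[|l₁−l₂|,l₁+l₂]=[6,10], have l₃=8  ✓
Σlᵢ = 18 ⇒ even  ✓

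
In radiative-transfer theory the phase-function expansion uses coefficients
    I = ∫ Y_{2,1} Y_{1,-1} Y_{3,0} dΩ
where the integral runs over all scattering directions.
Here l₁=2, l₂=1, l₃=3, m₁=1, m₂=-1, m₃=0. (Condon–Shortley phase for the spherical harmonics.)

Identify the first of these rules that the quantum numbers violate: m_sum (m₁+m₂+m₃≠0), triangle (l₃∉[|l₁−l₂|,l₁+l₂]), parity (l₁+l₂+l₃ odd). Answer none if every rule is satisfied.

azimuthal sum: 1 − 1 + 0 = 0  ✓
1 ≤ 3 ≤ 3 (triangle on l)  ✓
L = 2 + 1 + 3 = 6 (even)  ✓

none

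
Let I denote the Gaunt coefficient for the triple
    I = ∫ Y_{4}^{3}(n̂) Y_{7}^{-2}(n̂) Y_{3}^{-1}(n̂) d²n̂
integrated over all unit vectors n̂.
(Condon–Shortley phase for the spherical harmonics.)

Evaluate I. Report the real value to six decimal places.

m-sum 0 ✓  L=14 even ✓  3≤3≤11 ✓
Π(2lᵢ+1) = 9×15×7 = 945
triangle coeff Δ(4,7,3) = 1/45045
Σ_t [4,4]: t=4:+1/20736 = 1/20736
(3j)²=35/1287 [(4 7 3; 0 0 0)], sign=-1
Σ_t [1,1]: t=1:−1/241920 = -1/241920
(3j)²=4/1001 [(4 7 3; 3 -2 -1)], sign=-1
⇒ 4πI² = 2100/20449
I = (+1)√(2100/20449/(4π)) = 0.09040005

0.090400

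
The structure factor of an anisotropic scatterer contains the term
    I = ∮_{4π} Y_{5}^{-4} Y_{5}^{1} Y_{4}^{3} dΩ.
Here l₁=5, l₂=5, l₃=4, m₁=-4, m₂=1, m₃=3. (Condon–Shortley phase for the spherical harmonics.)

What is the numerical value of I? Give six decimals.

Rules hold: Σm=0, L=14 even, 0≤4≤10.
N = 11·11·9 = 1089
Δ = 6!·4!·4!/15! = 1/3153150
Racah Σ t=1..5: t=1:−1/69120 t=2:+1/1728 t=3:−1/576 t=4:+1/1728 t=5:−1/69120 = -7/11520
⇒ 3j(5 5 4; 0 0 0)² = 2/143, sgn -1
Racah Σ t=5..6: t=5:−1/17280 t=6:+1/103680 = -1/20736
⇒ 3j(5 5 4; -4 1 3)² = 10/429, sgn +1
4πI² = N·(3j₀)²·(3jₘ)² = 60/169
I = -1·√(0.35503/4π) = -0.16808437

-0.168084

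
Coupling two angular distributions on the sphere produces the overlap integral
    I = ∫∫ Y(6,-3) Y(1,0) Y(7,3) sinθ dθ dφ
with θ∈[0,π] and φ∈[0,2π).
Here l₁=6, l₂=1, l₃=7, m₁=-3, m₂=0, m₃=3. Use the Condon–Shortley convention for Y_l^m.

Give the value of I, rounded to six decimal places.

m-sum 0 ✓  L=14 even ✓  5≤7≤7 ✓
Π(2lᵢ+1) = 13×3×15 = 585
triangle coeff Δ(6,1,7) = 1/1365
Σ_t [0,0]: t=0:+1/518400 = 1/518400
(3j)²=7/195 [(6 1 7; 0 0 0)], sign=-1
Σ_t [0,0]: t=0:+1/2177280 = 1/2177280
(3j)²=8/273 [(6 1 7; -3 0 3)], sign=+1
⇒ 4πI² = 8/13
I = (-1)√(8/13/(4π)) = -0.22129336

-0.221293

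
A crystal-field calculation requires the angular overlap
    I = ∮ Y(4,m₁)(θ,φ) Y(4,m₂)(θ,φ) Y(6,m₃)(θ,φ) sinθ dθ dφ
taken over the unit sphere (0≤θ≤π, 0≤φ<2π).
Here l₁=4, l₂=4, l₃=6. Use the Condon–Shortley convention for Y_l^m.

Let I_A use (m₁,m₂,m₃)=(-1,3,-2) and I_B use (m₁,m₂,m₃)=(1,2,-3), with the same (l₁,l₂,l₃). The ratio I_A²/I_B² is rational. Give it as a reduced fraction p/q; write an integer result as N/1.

18/7

Shared (l₁,l₂,l₃)=(4,4,6): N and (l;000)² cancel in I_A²/I_B².
A: Δ = 2!·6!·6!/15! = 1/1261260; Racah Σ t=1..2: t=1:−1/34560 t=2:+1/8640 = 1/11520; ⇒ 3j(4 4 6; -1 3 -2)² = 3/143, sgn +1
B: Δ = 2!·6!·6!/15! = 1/1261260; Racah Σ t=0..2: t=0:+1/51840 t=1:−1/5760 t=2:+1/11520 = -7/103680; ⇒ 3j(4 4 6; 1 2 -3)² = 7/858, sgn +1
I_A²/I_B² = (3/143)/(7/858) = 18/7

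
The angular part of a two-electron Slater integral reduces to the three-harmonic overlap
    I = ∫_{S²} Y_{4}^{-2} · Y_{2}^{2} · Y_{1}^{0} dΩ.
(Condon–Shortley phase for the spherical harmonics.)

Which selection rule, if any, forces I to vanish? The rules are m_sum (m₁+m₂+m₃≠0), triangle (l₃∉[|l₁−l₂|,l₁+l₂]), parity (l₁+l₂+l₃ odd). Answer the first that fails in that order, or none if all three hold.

Σmᵢ = 0  ✓
l₃∈[|l₁−l₂|,l₁+l₂]=[2,6], have l₃=1  ✗
Σlᵢ = 7 ⇒ odd

triangle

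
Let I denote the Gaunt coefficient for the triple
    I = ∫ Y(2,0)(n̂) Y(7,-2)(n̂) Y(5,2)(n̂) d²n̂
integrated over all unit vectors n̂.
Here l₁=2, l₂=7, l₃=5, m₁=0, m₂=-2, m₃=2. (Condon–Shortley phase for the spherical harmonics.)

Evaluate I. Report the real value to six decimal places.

0.215014

Checks pass: Σm=0; 14 even; l₃=5∈[5,9].
(2·2+1)(2·7+1)(2·5+1) = 825
Δ: 4! 0! 10! / 15! → 1/15015
sum: t=2:+1/57600 = 1/57600
3j²(2 7 5; 0 0 0) = Δ·Π!·Σ² = 21/715  (sign -1)
sum: t=2:+1/120960 = 1/120960
3j²(2 7 5; 0 -2 2) = Δ·Π!·Σ² = 24/1001  (sign -1)
combine: 4πI² = 825·21/715·24/1001 = 1080/1859
take √, sign +1: I = 0.21501425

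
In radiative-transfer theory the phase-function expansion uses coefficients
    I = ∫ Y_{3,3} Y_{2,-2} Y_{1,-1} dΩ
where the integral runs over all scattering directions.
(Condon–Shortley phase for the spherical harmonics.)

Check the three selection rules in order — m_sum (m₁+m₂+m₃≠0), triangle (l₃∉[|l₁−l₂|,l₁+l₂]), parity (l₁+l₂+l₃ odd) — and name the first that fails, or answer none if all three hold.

none

Σmᵢ = 0  ✓
l₃∈[|l₁−l₂|,l₁+l₂]=[1,5], have l₃=1  ✓
Σlᵢ = 6 ⇒ even  ✓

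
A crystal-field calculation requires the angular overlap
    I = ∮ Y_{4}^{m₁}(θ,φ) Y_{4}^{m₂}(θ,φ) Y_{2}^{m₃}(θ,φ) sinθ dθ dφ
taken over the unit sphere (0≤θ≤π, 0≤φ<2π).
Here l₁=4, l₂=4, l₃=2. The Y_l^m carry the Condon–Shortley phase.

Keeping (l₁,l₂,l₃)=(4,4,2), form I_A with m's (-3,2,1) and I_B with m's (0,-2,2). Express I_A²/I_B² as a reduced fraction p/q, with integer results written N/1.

Shared (l₁,l₂,l₃)=(4,4,2): N and (l;000)² cancel in I_A²/I_B².
A: Δ = 6!·2!·2!/11! = 1/13860; Racah Σ t=5..6: t=5:−1/240 t=6:+1/1440 = -1/288; ⇒ 3j(4 4 2; -3 2 1)² = 5/132, sgn +1
B: Δ = 6!·2!·2!/11! = 1/13860; Racah Σ t=2..2: t=2:+1/192 = 1/192; ⇒ 3j(4 4 2; 0 -2 2)² = 3/77, sgn +1
I_A²/I_B² = (5/132)/(3/77) = 35/36

35/36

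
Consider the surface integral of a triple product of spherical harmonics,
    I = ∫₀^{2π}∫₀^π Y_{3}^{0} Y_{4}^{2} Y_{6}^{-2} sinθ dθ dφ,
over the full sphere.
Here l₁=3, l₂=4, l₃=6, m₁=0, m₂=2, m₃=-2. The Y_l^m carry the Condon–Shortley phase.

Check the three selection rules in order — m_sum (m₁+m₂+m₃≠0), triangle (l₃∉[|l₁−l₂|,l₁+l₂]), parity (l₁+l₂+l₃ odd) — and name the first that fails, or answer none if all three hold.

parity

m₁+m₂+m₃ = 0 + 2 − 2 = 0  ✓
triangle: |3−4|=1 ≤ l₃=6 ≤ 3+4=7  ✓
parity: l₁+l₂+l₃ = 13 is odd  ✗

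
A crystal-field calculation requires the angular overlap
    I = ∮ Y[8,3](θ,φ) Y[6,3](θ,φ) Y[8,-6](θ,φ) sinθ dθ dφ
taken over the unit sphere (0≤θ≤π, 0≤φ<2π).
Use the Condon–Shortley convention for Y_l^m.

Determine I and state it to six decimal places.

0.023718

Rules hold: Σm=0, L=22 even, 2≤8≤14.
N = 17·13·17 = 3757
Δ = 6!·10!·6!/23! = 1/13742520792
Racah Σ t=0..6: t=0:+1/41803776000 t=1:−1/435456000 t=2:+1/39813120 t=3:−1/18662400 t=4:+1/39813120 t=5:−1/435456000 t=6:+1/41803776000 = -11/1393459200
⇒ 3j(8 6 8; 0 0 0)² = 600/96577, sgn -1
Racah Σ t=3..5: t=3:−1/2090188800 t=4:+1/2090188800 t=5:−1/20901888000 = -1/20901888000
⇒ 3j(8 6 8; 3 3 -6)² = 9/29716, sgn -1
4πI² = N·(3j₀)²·(3jₘ)² = 1350/190969
I = +1·√(0.00706921/4π) = 0.02371813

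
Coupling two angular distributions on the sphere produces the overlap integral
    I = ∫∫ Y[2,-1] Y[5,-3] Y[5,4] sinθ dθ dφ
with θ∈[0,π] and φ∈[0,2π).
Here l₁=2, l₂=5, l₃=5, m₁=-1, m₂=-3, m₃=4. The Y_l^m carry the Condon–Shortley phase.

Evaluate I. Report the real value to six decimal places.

Checks pass: Σm=0; 12 even; l₃=5∈[3,7].
(2·2+1)(2·5+1)(2·5+1) = 605
Δ: 2! 2! 8! / 13! → 1/38610
sum: t=0:+1/2880 t=1:−1/576 t=2:+1/2880 = -1/960
3j²(2 5 5; 0 0 0) = Δ·Π!·Σ² = 10/429  (sign +1)
sum: t=1:−1/10080 t=2:+1/80640 = -1/11520
3j²(2 5 5; -1 -3 4) = Δ·Π!·Σ² = 49/1430  (sign +1)
combine: 4πI² = 605·10/429·49/1430 = 245/507
take √, sign +1: I = 0.19609844

0.196098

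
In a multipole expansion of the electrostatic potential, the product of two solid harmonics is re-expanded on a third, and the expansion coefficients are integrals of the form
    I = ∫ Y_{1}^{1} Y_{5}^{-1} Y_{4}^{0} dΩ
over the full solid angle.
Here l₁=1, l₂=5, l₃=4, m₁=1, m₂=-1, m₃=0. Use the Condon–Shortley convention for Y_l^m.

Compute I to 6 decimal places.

m-sum 0 ✓  L=10 even ✓  4≤4≤6 ✓
Π(2lᵢ+1) = 3×11×9 = 297
triangle coeff Δ(1,5,4) = 1/495
Σ_t [1,1]: t=1:−1/576 = -1/576
(3j)²=5/99 [(1 5 4; 0 0 0)], sign=-1
Σ_t [0,0]: t=0:+1/1152 = 1/1152
(3j)²=1/33 [(1 5 4; 1 -1 0)], sign=+1
⇒ 4πI² = 5/11
I = (-1)√(5/11/(4π)) = -0.19018827

-0.190188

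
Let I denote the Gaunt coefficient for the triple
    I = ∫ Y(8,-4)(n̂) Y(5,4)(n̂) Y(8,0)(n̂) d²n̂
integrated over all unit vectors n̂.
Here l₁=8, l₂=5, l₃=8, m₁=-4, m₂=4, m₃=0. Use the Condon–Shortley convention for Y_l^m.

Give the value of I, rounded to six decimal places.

l₁+l₂+l₃=21 is odd: 3j(l;000)=0 ⇒ I=0

0.000000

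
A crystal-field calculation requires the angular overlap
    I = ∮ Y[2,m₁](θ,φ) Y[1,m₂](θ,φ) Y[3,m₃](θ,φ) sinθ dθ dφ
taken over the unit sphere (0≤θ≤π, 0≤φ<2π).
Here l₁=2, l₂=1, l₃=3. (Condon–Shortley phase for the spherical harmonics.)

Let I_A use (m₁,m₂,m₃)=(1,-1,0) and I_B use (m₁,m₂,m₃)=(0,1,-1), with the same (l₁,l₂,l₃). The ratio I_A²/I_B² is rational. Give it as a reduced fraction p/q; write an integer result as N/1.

1/2

l's match ⇒ only the (l;m) 3-j factors differ between A and B.
A: triangle coeff Δ(2,1,3) = 1/105; Σ_t [0,0]: t=0:+1/12 = 1/12; (3j)²=1/35 [(2 1 3; 1 -1 0)], sign=-1
B: triangle coeff Δ(2,1,3) = 1/105; Σ_t [0,0]: t=0:+1/8 = 1/8; (3j)²=2/35 [(2 1 3; 0 1 -1)], sign=+1
I_A²/I_B² = (1/35)/(2/35) = 1/2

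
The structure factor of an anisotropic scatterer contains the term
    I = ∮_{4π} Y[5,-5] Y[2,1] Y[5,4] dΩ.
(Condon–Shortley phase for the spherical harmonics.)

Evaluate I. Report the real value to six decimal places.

-0.187924

Checks pass: Σm=0; 12 even; l₃=5∈[3,7].
(2·5+1)(2·2+1)(2·5+1) = 605
Δ: 2! 8! 2! / 13! → 1/38610
sum: t=0:+1/2880 t=1:−1/576 t=2:+1/2880 = -1/960
3j²(5 2 5; 0 0 0) = Δ·Π!·Σ² = 10/429  (sign +1)
sum: t=2:+1/80640 = 1/80640
3j²(5 2 5; -5 1 4) = Δ·Π!·Σ² = 9/286  (sign -1)
combine: 4πI² = 605·10/429·9/286 = 75/169
take √, sign -1: I = -0.18792404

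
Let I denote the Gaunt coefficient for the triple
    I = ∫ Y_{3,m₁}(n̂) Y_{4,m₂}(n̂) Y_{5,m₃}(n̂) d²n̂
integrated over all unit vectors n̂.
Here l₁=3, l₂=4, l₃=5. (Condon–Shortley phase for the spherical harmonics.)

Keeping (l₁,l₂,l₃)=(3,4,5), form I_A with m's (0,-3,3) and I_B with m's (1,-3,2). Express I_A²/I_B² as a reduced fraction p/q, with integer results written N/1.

18/49

Shared (l₁,l₂,l₃)=(3,4,5): N and (l;000)² cancel in I_A²/I_B².
A: Δ = 2!·4!·6!/13! = 1/180180; Racah Σ t=0..1: t=0:+1/1440 t=1:−1/2880 = 1/2880; ⇒ 3j(3 4 5; 0 -3 3)² = 7/715, sgn +1
B: Δ = 2!·4!·6!/13! = 1/180180; Racah Σ t=0..1: t=0:+1/960 t=1:−1/4320 = 7/8640; ⇒ 3j(3 4 5; 1 -3 2)² = 343/12870, sgn -1
I_A²/I_B² = (7/715)/(343/12870) = 18/49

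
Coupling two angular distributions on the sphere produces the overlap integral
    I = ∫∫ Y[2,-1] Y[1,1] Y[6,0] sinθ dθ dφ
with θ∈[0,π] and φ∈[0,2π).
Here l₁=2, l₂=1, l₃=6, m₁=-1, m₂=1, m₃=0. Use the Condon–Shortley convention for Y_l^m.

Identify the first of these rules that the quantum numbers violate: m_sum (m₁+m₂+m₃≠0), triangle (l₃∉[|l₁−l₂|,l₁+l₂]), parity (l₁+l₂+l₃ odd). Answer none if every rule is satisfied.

m₁+m₂+m₃ = -1 + 1 + 0 = 0  ✓
triangle: |2−1|=1 ≤ l₃=6 ≤ 2+1=3  ✗
parity: l₁+l₂+l₃ = 9 is odd

triangle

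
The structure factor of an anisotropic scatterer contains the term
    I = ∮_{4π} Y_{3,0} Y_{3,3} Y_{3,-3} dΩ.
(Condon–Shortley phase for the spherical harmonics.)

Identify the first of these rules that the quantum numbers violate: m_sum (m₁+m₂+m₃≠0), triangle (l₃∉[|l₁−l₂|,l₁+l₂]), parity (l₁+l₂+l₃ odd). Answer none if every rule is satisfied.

azimuthal sum: 0 + 3 − 3 = 0  ✓
0 ≤ 3 ≤ 6 (triangle on l)  ✓
L = 3 + 3 + 3 = 9 (odd)  ✗

parity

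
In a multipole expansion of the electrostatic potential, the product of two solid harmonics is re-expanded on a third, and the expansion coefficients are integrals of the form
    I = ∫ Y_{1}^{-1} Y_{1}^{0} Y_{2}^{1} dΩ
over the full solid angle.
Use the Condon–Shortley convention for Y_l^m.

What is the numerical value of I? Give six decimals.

-0.218510

Checks pass: Σm=0; 4 even; l₃=2∈[0,2].
(2·1+1)(2·1+1)(2·2+1) = 45
Δ: 0! 2! 2! / 5! → 1/30
sum: t=0:+1/1 = 1/1
3j²(1 1 2; 0 0 0) = Δ·Π!·Σ² = 2/15  (sign +1)
sum: t=0:+1/2 = 1/2
3j²(1 1 2; -1 0 1) = Δ·Π!·Σ² = 1/10  (sign -1)
combine: 4πI² = 45·2/15·1/10 = 3/5
take √, sign -1: I = -0.21850969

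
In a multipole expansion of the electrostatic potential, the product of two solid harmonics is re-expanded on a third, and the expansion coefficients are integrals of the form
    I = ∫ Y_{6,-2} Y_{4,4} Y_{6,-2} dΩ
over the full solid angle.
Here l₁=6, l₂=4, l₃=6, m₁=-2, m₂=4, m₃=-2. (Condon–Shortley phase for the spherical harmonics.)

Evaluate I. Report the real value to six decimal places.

0.176698

Checks pass: Σm=0; 16 even; l₃=6∈[2,10].
(2·6+1)(2·4+1)(2·6+1) = 1521
Δ: 4! 8! 4! / 17! → 1/15315300
sum: t=0:+1/829440 t=1:−1/25920 t=2:+1/9216 t=3:−1/25920 t=4:+1/829440 = 7/207360
3j²(6 4 6; 0 0 0) = Δ·Π!·Σ² = 28/2431  (sign +1)
sum: t=4:+1/331776 = 1/331776
3j²(6 4 6; -2 4 -2) = Δ·Π!·Σ² = 490/21879  (sign +1)
combine: 4πI² = 1521·28/2431·490/21879 = 13720/34969
take √, sign +1: I = 0.17669755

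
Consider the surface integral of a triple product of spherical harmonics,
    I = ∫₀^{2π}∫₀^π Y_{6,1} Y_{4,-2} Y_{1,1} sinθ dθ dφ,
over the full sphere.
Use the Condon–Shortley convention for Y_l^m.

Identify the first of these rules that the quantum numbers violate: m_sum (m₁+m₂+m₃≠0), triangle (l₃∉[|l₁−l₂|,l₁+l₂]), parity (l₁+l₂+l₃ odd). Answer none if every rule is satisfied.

Σmᵢ = 0  ✓
l₃∈[|l₁−l₂|,l₁+l₂]=[2,10], have l₃=1  ✗
Σlᵢ = 11 ⇒ odd

triangle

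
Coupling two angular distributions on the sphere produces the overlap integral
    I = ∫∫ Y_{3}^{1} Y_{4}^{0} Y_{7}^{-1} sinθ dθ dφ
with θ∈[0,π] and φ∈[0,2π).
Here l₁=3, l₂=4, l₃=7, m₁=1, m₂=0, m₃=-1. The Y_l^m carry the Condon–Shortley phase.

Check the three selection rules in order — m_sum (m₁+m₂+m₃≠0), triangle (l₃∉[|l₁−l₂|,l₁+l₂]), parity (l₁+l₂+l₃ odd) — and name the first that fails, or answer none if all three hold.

none

azimuthal sum: 1 + 0 − 1 = 0  ✓
1 ≤ 7 ≤ 7 (triangle on l)  ✓
L = 3 + 4 + 7 = 14 (even)  ✓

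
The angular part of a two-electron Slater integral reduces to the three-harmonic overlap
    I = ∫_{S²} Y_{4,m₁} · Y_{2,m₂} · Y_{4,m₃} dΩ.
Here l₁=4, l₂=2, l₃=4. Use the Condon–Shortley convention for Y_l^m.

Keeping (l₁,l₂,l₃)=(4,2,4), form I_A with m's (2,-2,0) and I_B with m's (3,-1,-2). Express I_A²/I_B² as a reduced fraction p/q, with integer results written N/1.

Shared (l₁,l₂,l₃)=(4,2,4): N and (l;000)² cancel in I_A²/I_B².
A: Δ = 2!·6!·2!/11! = 1/13860; Racah Σ t=0..0: t=0:+1/192 = 1/192; ⇒ 3j(4 2 4; 2 -2 0)² = 3/77, sgn +1
B: Δ = 2!·6!·2!/11! = 1/13860; Racah Σ t=0..1: t=0:+1/240 t=1:−1/1440 = 1/288; ⇒ 3j(4 2 4; 3 -1 -2)² = 5/132, sgn +1
I_A²/I_B² = (3/77)/(5/132) = 36/35

36/35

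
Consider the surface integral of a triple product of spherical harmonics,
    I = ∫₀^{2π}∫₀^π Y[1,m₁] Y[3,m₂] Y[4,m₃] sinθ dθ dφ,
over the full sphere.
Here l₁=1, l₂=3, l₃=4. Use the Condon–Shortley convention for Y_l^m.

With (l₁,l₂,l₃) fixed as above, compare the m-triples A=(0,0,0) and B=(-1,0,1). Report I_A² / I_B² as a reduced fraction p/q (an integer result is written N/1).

8/5

l's match ⇒ only the (l;m) 3-j factors differ between A and B.
A: triangle coeff Δ(1,3,4) = 1/252; Σ_t [0,0]: t=0:+1/36 = 1/36; (3j)²=4/63 [(1 3 4; 0 0 0)], sign=+1
B: triangle coeff Δ(1,3,4) = 1/252; Σ_t [0,0]: t=0:+1/72 = 1/72; (3j)²=5/126 [(1 3 4; -1 0 1)], sign=-1
I_A²/I_B² = (4/63)/(5/126) = 8/5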